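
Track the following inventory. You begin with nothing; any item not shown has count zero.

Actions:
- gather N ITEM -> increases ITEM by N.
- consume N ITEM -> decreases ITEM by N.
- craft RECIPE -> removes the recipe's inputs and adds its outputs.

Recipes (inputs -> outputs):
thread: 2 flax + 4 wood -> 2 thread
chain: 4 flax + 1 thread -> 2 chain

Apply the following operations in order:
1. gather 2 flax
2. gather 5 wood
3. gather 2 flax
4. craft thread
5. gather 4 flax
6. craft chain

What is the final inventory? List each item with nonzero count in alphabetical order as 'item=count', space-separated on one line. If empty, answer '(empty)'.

Answer: chain=2 flax=2 thread=1 wood=1

Derivation:
After 1 (gather 2 flax): flax=2
After 2 (gather 5 wood): flax=2 wood=5
After 3 (gather 2 flax): flax=4 wood=5
After 4 (craft thread): flax=2 thread=2 wood=1
After 5 (gather 4 flax): flax=6 thread=2 wood=1
After 6 (craft chain): chain=2 flax=2 thread=1 wood=1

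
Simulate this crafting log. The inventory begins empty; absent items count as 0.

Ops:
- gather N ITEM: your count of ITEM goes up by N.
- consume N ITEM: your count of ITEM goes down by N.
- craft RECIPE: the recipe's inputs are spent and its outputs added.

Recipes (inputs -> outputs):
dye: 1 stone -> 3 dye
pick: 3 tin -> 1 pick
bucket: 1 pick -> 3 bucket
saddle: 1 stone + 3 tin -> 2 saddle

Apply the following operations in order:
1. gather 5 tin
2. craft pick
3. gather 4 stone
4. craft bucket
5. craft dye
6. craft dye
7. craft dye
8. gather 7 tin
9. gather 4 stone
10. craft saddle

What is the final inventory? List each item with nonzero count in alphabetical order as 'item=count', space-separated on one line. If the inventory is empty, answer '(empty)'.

After 1 (gather 5 tin): tin=5
After 2 (craft pick): pick=1 tin=2
After 3 (gather 4 stone): pick=1 stone=4 tin=2
After 4 (craft bucket): bucket=3 stone=4 tin=2
After 5 (craft dye): bucket=3 dye=3 stone=3 tin=2
After 6 (craft dye): bucket=3 dye=6 stone=2 tin=2
After 7 (craft dye): bucket=3 dye=9 stone=1 tin=2
After 8 (gather 7 tin): bucket=3 dye=9 stone=1 tin=9
After 9 (gather 4 stone): bucket=3 dye=9 stone=5 tin=9
After 10 (craft saddle): bucket=3 dye=9 saddle=2 stone=4 tin=6

Answer: bucket=3 dye=9 saddle=2 stone=4 tin=6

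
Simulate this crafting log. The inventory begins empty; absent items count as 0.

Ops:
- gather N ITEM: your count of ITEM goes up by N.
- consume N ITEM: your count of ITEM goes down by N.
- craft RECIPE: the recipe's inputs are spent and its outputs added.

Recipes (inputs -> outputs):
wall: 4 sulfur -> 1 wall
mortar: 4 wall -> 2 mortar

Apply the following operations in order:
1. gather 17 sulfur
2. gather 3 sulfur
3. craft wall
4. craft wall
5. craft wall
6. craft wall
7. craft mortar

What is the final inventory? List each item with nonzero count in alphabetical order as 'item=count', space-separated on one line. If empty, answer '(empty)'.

Answer: mortar=2 sulfur=4

Derivation:
After 1 (gather 17 sulfur): sulfur=17
After 2 (gather 3 sulfur): sulfur=20
After 3 (craft wall): sulfur=16 wall=1
After 4 (craft wall): sulfur=12 wall=2
After 5 (craft wall): sulfur=8 wall=3
After 6 (craft wall): sulfur=4 wall=4
After 7 (craft mortar): mortar=2 sulfur=4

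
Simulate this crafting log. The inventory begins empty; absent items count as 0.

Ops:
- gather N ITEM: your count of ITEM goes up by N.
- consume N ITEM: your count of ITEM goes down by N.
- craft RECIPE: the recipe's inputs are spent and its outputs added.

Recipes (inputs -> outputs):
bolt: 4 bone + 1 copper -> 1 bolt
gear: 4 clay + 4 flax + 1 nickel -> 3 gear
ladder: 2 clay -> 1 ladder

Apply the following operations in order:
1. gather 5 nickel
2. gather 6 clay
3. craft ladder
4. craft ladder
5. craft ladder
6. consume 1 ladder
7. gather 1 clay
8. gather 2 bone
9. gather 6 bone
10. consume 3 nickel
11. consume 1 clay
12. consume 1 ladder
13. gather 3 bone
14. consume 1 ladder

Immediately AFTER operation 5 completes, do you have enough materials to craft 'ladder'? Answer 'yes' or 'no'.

Answer: no

Derivation:
After 1 (gather 5 nickel): nickel=5
After 2 (gather 6 clay): clay=6 nickel=5
After 3 (craft ladder): clay=4 ladder=1 nickel=5
After 4 (craft ladder): clay=2 ladder=2 nickel=5
After 5 (craft ladder): ladder=3 nickel=5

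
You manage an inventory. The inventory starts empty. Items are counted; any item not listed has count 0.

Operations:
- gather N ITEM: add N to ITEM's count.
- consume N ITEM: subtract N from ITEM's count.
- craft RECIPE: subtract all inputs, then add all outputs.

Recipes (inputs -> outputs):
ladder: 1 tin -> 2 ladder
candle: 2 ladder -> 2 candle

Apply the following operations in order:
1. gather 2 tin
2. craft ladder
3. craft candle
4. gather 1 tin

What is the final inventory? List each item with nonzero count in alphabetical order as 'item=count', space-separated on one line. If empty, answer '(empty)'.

Answer: candle=2 tin=2

Derivation:
After 1 (gather 2 tin): tin=2
After 2 (craft ladder): ladder=2 tin=1
After 3 (craft candle): candle=2 tin=1
After 4 (gather 1 tin): candle=2 tin=2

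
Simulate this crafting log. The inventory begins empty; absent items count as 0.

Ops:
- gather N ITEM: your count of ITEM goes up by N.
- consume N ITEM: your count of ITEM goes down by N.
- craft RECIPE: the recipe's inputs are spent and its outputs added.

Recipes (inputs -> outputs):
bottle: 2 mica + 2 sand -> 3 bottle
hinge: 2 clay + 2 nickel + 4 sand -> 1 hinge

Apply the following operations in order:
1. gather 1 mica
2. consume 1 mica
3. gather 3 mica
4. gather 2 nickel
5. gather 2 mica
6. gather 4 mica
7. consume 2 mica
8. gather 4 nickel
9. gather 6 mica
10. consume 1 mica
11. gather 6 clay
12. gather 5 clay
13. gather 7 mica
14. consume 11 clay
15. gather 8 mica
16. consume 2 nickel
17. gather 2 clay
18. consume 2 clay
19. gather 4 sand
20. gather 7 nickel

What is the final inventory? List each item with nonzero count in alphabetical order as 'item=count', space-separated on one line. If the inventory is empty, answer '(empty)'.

After 1 (gather 1 mica): mica=1
After 2 (consume 1 mica): (empty)
After 3 (gather 3 mica): mica=3
After 4 (gather 2 nickel): mica=3 nickel=2
After 5 (gather 2 mica): mica=5 nickel=2
After 6 (gather 4 mica): mica=9 nickel=2
After 7 (consume 2 mica): mica=7 nickel=2
After 8 (gather 4 nickel): mica=7 nickel=6
After 9 (gather 6 mica): mica=13 nickel=6
After 10 (consume 1 mica): mica=12 nickel=6
After 11 (gather 6 clay): clay=6 mica=12 nickel=6
After 12 (gather 5 clay): clay=11 mica=12 nickel=6
After 13 (gather 7 mica): clay=11 mica=19 nickel=6
After 14 (consume 11 clay): mica=19 nickel=6
After 15 (gather 8 mica): mica=27 nickel=6
After 16 (consume 2 nickel): mica=27 nickel=4
After 17 (gather 2 clay): clay=2 mica=27 nickel=4
After 18 (consume 2 clay): mica=27 nickel=4
After 19 (gather 4 sand): mica=27 nickel=4 sand=4
After 20 (gather 7 nickel): mica=27 nickel=11 sand=4

Answer: mica=27 nickel=11 sand=4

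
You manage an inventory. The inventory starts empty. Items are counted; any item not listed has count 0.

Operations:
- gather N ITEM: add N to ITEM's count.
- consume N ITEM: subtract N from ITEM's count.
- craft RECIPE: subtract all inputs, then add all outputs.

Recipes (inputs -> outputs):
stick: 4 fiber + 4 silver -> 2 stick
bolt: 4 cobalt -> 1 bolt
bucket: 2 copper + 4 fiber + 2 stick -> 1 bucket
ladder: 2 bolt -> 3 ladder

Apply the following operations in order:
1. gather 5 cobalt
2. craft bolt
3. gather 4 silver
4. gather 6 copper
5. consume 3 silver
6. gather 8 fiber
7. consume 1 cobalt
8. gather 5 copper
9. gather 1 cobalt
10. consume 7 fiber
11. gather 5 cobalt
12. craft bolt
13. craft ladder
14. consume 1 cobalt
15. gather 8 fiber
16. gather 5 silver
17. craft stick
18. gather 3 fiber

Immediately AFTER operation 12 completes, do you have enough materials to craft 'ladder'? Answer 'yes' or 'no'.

After 1 (gather 5 cobalt): cobalt=5
After 2 (craft bolt): bolt=1 cobalt=1
After 3 (gather 4 silver): bolt=1 cobalt=1 silver=4
After 4 (gather 6 copper): bolt=1 cobalt=1 copper=6 silver=4
After 5 (consume 3 silver): bolt=1 cobalt=1 copper=6 silver=1
After 6 (gather 8 fiber): bolt=1 cobalt=1 copper=6 fiber=8 silver=1
After 7 (consume 1 cobalt): bolt=1 copper=6 fiber=8 silver=1
After 8 (gather 5 copper): bolt=1 copper=11 fiber=8 silver=1
After 9 (gather 1 cobalt): bolt=1 cobalt=1 copper=11 fiber=8 silver=1
After 10 (consume 7 fiber): bolt=1 cobalt=1 copper=11 fiber=1 silver=1
After 11 (gather 5 cobalt): bolt=1 cobalt=6 copper=11 fiber=1 silver=1
After 12 (craft bolt): bolt=2 cobalt=2 copper=11 fiber=1 silver=1

Answer: yes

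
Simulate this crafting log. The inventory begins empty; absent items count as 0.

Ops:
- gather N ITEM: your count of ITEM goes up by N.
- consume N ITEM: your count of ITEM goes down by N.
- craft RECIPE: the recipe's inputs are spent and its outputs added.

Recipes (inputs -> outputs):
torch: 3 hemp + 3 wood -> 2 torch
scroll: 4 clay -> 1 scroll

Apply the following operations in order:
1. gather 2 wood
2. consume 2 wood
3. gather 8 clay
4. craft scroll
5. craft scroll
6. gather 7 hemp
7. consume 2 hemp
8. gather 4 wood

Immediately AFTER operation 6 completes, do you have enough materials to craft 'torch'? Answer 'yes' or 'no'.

After 1 (gather 2 wood): wood=2
After 2 (consume 2 wood): (empty)
After 3 (gather 8 clay): clay=8
After 4 (craft scroll): clay=4 scroll=1
After 5 (craft scroll): scroll=2
After 6 (gather 7 hemp): hemp=7 scroll=2

Answer: no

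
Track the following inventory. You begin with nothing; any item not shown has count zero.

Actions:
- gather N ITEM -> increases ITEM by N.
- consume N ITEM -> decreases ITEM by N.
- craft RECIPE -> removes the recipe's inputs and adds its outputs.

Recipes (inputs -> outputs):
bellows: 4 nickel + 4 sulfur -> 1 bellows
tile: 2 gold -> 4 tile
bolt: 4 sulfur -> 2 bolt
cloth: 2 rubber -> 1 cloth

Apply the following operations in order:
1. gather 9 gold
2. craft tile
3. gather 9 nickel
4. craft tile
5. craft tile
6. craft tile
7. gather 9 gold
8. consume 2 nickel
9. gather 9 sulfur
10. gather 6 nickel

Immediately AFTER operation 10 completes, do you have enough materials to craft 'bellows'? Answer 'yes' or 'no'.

Answer: yes

Derivation:
After 1 (gather 9 gold): gold=9
After 2 (craft tile): gold=7 tile=4
After 3 (gather 9 nickel): gold=7 nickel=9 tile=4
After 4 (craft tile): gold=5 nickel=9 tile=8
After 5 (craft tile): gold=3 nickel=9 tile=12
After 6 (craft tile): gold=1 nickel=9 tile=16
After 7 (gather 9 gold): gold=10 nickel=9 tile=16
After 8 (consume 2 nickel): gold=10 nickel=7 tile=16
After 9 (gather 9 sulfur): gold=10 nickel=7 sulfur=9 tile=16
After 10 (gather 6 nickel): gold=10 nickel=13 sulfur=9 tile=16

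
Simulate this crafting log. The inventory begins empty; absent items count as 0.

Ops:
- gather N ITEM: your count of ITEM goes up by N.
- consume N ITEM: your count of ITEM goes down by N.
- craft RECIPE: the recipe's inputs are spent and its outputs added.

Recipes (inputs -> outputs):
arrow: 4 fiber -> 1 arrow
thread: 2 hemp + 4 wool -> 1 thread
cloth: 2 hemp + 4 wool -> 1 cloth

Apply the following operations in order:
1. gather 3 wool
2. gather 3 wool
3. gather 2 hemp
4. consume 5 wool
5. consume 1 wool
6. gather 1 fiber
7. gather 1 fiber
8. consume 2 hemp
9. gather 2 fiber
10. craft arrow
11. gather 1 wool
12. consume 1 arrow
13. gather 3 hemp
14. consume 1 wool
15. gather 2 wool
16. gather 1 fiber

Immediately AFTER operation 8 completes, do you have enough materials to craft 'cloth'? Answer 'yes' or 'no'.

After 1 (gather 3 wool): wool=3
After 2 (gather 3 wool): wool=6
After 3 (gather 2 hemp): hemp=2 wool=6
After 4 (consume 5 wool): hemp=2 wool=1
After 5 (consume 1 wool): hemp=2
After 6 (gather 1 fiber): fiber=1 hemp=2
After 7 (gather 1 fiber): fiber=2 hemp=2
After 8 (consume 2 hemp): fiber=2

Answer: no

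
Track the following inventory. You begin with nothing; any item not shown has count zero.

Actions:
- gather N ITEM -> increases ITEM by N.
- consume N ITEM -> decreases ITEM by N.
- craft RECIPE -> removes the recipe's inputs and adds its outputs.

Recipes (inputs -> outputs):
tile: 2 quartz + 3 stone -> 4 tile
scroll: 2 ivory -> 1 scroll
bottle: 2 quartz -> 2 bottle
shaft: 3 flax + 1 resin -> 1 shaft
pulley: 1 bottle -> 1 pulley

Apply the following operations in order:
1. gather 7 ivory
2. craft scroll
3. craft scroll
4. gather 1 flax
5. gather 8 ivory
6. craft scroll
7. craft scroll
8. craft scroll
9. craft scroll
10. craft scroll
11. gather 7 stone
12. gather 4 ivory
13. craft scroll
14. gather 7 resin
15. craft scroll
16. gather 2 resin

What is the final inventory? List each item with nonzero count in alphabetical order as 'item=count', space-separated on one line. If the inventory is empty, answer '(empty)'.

Answer: flax=1 ivory=1 resin=9 scroll=9 stone=7

Derivation:
After 1 (gather 7 ivory): ivory=7
After 2 (craft scroll): ivory=5 scroll=1
After 3 (craft scroll): ivory=3 scroll=2
After 4 (gather 1 flax): flax=1 ivory=3 scroll=2
After 5 (gather 8 ivory): flax=1 ivory=11 scroll=2
After 6 (craft scroll): flax=1 ivory=9 scroll=3
After 7 (craft scroll): flax=1 ivory=7 scroll=4
After 8 (craft scroll): flax=1 ivory=5 scroll=5
After 9 (craft scroll): flax=1 ivory=3 scroll=6
After 10 (craft scroll): flax=1 ivory=1 scroll=7
After 11 (gather 7 stone): flax=1 ivory=1 scroll=7 stone=7
After 12 (gather 4 ivory): flax=1 ivory=5 scroll=7 stone=7
After 13 (craft scroll): flax=1 ivory=3 scroll=8 stone=7
After 14 (gather 7 resin): flax=1 ivory=3 resin=7 scroll=8 stone=7
After 15 (craft scroll): flax=1 ivory=1 resin=7 scroll=9 stone=7
After 16 (gather 2 resin): flax=1 ivory=1 resin=9 scroll=9 stone=7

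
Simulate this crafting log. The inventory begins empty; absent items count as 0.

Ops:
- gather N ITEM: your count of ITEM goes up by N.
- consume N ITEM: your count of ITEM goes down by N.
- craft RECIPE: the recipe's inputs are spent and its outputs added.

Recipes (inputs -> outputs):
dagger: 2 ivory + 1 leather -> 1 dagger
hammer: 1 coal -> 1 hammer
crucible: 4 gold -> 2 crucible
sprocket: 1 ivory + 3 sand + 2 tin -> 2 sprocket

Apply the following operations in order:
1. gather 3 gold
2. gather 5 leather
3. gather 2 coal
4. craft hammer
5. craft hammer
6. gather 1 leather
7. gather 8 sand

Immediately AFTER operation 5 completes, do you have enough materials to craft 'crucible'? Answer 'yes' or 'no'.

Answer: no

Derivation:
After 1 (gather 3 gold): gold=3
After 2 (gather 5 leather): gold=3 leather=5
After 3 (gather 2 coal): coal=2 gold=3 leather=5
After 4 (craft hammer): coal=1 gold=3 hammer=1 leather=5
After 5 (craft hammer): gold=3 hammer=2 leather=5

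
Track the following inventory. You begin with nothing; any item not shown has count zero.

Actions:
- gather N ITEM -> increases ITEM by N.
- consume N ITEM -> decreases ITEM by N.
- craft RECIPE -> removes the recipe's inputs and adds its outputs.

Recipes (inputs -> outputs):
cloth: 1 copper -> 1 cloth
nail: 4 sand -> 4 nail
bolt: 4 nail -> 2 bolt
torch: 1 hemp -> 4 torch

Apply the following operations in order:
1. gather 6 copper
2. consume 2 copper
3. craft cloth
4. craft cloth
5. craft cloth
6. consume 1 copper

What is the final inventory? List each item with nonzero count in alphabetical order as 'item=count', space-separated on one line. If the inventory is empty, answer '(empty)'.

After 1 (gather 6 copper): copper=6
After 2 (consume 2 copper): copper=4
After 3 (craft cloth): cloth=1 copper=3
After 4 (craft cloth): cloth=2 copper=2
After 5 (craft cloth): cloth=3 copper=1
After 6 (consume 1 copper): cloth=3

Answer: cloth=3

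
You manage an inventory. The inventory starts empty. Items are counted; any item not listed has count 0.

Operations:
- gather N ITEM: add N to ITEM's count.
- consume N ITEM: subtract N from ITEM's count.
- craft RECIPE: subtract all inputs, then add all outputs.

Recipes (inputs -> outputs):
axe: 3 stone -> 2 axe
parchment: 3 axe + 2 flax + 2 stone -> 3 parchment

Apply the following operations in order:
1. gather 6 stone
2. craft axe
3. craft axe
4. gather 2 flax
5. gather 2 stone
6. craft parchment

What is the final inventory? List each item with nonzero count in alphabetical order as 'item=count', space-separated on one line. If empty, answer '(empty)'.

After 1 (gather 6 stone): stone=6
After 2 (craft axe): axe=2 stone=3
After 3 (craft axe): axe=4
After 4 (gather 2 flax): axe=4 flax=2
After 5 (gather 2 stone): axe=4 flax=2 stone=2
After 6 (craft parchment): axe=1 parchment=3

Answer: axe=1 parchment=3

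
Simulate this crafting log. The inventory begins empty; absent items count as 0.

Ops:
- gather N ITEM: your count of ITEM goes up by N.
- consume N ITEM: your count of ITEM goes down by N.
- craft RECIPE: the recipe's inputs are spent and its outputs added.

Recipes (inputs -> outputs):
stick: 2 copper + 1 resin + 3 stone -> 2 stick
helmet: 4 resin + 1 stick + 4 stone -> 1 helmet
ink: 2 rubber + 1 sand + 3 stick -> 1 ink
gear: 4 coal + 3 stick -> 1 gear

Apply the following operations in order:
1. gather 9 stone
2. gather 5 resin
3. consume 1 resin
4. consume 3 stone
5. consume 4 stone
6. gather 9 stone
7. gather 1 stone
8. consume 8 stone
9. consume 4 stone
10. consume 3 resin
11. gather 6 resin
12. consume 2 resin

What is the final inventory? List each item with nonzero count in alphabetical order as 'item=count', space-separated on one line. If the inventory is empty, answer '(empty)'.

Answer: resin=5

Derivation:
After 1 (gather 9 stone): stone=9
After 2 (gather 5 resin): resin=5 stone=9
After 3 (consume 1 resin): resin=4 stone=9
After 4 (consume 3 stone): resin=4 stone=6
After 5 (consume 4 stone): resin=4 stone=2
After 6 (gather 9 stone): resin=4 stone=11
After 7 (gather 1 stone): resin=4 stone=12
After 8 (consume 8 stone): resin=4 stone=4
After 9 (consume 4 stone): resin=4
After 10 (consume 3 resin): resin=1
After 11 (gather 6 resin): resin=7
After 12 (consume 2 resin): resin=5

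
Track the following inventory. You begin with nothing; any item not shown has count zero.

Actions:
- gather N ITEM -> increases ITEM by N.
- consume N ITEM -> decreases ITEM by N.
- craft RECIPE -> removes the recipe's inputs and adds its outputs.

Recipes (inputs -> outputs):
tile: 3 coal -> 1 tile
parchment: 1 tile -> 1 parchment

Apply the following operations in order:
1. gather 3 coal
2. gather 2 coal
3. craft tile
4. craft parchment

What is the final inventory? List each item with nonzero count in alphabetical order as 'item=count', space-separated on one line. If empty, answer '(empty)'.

Answer: coal=2 parchment=1

Derivation:
After 1 (gather 3 coal): coal=3
After 2 (gather 2 coal): coal=5
After 3 (craft tile): coal=2 tile=1
After 4 (craft parchment): coal=2 parchment=1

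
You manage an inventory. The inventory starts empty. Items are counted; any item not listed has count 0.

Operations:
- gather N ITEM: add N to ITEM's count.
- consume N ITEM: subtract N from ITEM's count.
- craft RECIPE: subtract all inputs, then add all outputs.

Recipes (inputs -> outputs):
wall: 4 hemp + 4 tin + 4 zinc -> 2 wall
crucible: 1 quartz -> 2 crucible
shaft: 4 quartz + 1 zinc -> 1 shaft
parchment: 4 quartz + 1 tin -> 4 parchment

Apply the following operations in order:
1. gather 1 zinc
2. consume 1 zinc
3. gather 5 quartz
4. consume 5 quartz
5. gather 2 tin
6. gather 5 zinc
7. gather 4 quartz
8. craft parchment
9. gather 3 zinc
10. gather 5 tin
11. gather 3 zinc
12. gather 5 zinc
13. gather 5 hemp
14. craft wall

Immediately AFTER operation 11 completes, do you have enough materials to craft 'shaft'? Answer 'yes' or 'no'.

After 1 (gather 1 zinc): zinc=1
After 2 (consume 1 zinc): (empty)
After 3 (gather 5 quartz): quartz=5
After 4 (consume 5 quartz): (empty)
After 5 (gather 2 tin): tin=2
After 6 (gather 5 zinc): tin=2 zinc=5
After 7 (gather 4 quartz): quartz=4 tin=2 zinc=5
After 8 (craft parchment): parchment=4 tin=1 zinc=5
After 9 (gather 3 zinc): parchment=4 tin=1 zinc=8
After 10 (gather 5 tin): parchment=4 tin=6 zinc=8
After 11 (gather 3 zinc): parchment=4 tin=6 zinc=11

Answer: no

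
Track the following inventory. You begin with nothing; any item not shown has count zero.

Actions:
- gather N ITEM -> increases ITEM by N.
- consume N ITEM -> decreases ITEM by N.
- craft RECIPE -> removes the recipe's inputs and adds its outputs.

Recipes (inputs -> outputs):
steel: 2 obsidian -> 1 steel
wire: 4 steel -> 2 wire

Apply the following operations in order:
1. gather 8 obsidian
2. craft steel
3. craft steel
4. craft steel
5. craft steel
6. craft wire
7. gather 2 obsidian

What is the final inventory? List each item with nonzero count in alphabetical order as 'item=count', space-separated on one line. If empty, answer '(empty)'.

After 1 (gather 8 obsidian): obsidian=8
After 2 (craft steel): obsidian=6 steel=1
After 3 (craft steel): obsidian=4 steel=2
After 4 (craft steel): obsidian=2 steel=3
After 5 (craft steel): steel=4
After 6 (craft wire): wire=2
After 7 (gather 2 obsidian): obsidian=2 wire=2

Answer: obsidian=2 wire=2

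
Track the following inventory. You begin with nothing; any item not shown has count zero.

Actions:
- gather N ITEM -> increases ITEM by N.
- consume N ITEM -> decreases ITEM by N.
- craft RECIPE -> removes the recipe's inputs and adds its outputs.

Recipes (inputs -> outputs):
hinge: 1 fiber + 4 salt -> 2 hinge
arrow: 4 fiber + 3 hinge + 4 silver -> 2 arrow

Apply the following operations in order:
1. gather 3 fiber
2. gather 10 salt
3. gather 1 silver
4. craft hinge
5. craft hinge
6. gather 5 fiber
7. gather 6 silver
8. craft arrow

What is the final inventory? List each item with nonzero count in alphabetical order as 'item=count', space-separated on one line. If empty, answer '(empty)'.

After 1 (gather 3 fiber): fiber=3
After 2 (gather 10 salt): fiber=3 salt=10
After 3 (gather 1 silver): fiber=3 salt=10 silver=1
After 4 (craft hinge): fiber=2 hinge=2 salt=6 silver=1
After 5 (craft hinge): fiber=1 hinge=4 salt=2 silver=1
After 6 (gather 5 fiber): fiber=6 hinge=4 salt=2 silver=1
After 7 (gather 6 silver): fiber=6 hinge=4 salt=2 silver=7
After 8 (craft arrow): arrow=2 fiber=2 hinge=1 salt=2 silver=3

Answer: arrow=2 fiber=2 hinge=1 salt=2 silver=3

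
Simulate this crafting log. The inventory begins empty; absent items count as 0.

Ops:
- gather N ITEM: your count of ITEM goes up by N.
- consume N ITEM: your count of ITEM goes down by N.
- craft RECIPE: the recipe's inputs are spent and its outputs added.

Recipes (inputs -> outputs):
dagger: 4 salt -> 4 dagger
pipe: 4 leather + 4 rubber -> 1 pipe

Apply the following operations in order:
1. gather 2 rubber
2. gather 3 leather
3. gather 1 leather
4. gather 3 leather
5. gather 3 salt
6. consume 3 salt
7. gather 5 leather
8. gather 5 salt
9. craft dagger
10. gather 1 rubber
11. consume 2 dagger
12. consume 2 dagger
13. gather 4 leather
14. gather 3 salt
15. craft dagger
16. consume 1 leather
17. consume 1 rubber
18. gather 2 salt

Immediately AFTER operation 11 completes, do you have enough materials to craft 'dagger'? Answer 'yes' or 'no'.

Answer: no

Derivation:
After 1 (gather 2 rubber): rubber=2
After 2 (gather 3 leather): leather=3 rubber=2
After 3 (gather 1 leather): leather=4 rubber=2
After 4 (gather 3 leather): leather=7 rubber=2
After 5 (gather 3 salt): leather=7 rubber=2 salt=3
After 6 (consume 3 salt): leather=7 rubber=2
After 7 (gather 5 leather): leather=12 rubber=2
After 8 (gather 5 salt): leather=12 rubber=2 salt=5
After 9 (craft dagger): dagger=4 leather=12 rubber=2 salt=1
After 10 (gather 1 rubber): dagger=4 leather=12 rubber=3 salt=1
After 11 (consume 2 dagger): dagger=2 leather=12 rubber=3 salt=1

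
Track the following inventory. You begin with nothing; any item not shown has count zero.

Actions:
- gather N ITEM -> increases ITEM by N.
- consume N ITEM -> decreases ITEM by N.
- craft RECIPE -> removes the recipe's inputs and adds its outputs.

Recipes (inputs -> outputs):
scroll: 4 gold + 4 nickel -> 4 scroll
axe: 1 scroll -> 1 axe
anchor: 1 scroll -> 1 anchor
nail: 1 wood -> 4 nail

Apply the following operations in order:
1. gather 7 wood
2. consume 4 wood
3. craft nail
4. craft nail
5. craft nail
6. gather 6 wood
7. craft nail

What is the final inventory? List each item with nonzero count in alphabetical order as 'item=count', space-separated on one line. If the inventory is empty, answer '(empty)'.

Answer: nail=16 wood=5

Derivation:
After 1 (gather 7 wood): wood=7
After 2 (consume 4 wood): wood=3
After 3 (craft nail): nail=4 wood=2
After 4 (craft nail): nail=8 wood=1
After 5 (craft nail): nail=12
After 6 (gather 6 wood): nail=12 wood=6
After 7 (craft nail): nail=16 wood=5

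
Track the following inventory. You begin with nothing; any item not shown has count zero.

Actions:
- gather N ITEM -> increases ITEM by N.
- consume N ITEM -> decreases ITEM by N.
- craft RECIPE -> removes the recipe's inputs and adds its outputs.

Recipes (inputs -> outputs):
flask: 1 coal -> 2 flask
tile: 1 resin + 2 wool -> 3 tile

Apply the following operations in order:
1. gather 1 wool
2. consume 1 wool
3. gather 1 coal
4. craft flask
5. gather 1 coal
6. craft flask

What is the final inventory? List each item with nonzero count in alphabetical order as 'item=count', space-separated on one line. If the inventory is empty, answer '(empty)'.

After 1 (gather 1 wool): wool=1
After 2 (consume 1 wool): (empty)
After 3 (gather 1 coal): coal=1
After 4 (craft flask): flask=2
After 5 (gather 1 coal): coal=1 flask=2
After 6 (craft flask): flask=4

Answer: flask=4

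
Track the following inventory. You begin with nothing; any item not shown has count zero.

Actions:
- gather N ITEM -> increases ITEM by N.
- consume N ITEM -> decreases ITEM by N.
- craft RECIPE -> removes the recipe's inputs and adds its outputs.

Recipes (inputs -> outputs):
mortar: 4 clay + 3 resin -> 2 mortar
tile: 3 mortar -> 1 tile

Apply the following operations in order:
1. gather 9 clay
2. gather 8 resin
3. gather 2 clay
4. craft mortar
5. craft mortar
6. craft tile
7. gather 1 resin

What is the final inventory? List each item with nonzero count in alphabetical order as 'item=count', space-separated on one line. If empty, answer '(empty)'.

Answer: clay=3 mortar=1 resin=3 tile=1

Derivation:
After 1 (gather 9 clay): clay=9
After 2 (gather 8 resin): clay=9 resin=8
After 3 (gather 2 clay): clay=11 resin=8
After 4 (craft mortar): clay=7 mortar=2 resin=5
After 5 (craft mortar): clay=3 mortar=4 resin=2
After 6 (craft tile): clay=3 mortar=1 resin=2 tile=1
After 7 (gather 1 resin): clay=3 mortar=1 resin=3 tile=1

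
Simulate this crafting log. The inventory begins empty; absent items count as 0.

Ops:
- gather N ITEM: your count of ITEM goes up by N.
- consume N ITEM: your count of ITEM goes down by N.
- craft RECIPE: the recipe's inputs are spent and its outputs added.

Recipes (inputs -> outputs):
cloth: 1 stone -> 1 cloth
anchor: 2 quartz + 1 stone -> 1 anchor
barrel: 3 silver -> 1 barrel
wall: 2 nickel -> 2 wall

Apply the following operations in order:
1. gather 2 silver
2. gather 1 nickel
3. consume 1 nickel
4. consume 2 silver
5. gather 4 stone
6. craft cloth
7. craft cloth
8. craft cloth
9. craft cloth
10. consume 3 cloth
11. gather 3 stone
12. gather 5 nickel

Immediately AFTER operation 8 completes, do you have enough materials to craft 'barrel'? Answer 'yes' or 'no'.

Answer: no

Derivation:
After 1 (gather 2 silver): silver=2
After 2 (gather 1 nickel): nickel=1 silver=2
After 3 (consume 1 nickel): silver=2
After 4 (consume 2 silver): (empty)
After 5 (gather 4 stone): stone=4
After 6 (craft cloth): cloth=1 stone=3
After 7 (craft cloth): cloth=2 stone=2
After 8 (craft cloth): cloth=3 stone=1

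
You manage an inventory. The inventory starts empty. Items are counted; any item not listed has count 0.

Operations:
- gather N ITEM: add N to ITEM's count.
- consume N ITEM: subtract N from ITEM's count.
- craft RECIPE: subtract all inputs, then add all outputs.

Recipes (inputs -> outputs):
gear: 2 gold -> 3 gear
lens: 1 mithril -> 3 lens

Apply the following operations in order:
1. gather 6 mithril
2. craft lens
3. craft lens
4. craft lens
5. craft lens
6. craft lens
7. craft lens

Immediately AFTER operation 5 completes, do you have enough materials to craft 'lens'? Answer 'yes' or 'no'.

Answer: yes

Derivation:
After 1 (gather 6 mithril): mithril=6
After 2 (craft lens): lens=3 mithril=5
After 3 (craft lens): lens=6 mithril=4
After 4 (craft lens): lens=9 mithril=3
After 5 (craft lens): lens=12 mithril=2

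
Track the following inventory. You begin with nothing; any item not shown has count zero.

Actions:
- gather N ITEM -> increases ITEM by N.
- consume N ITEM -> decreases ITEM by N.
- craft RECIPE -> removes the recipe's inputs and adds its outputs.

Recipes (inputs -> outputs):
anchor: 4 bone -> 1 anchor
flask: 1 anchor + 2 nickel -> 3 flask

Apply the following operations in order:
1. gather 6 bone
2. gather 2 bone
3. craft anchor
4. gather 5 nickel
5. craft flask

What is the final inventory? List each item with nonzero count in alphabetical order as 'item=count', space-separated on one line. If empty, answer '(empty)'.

After 1 (gather 6 bone): bone=6
After 2 (gather 2 bone): bone=8
After 3 (craft anchor): anchor=1 bone=4
After 4 (gather 5 nickel): anchor=1 bone=4 nickel=5
After 5 (craft flask): bone=4 flask=3 nickel=3

Answer: bone=4 flask=3 nickel=3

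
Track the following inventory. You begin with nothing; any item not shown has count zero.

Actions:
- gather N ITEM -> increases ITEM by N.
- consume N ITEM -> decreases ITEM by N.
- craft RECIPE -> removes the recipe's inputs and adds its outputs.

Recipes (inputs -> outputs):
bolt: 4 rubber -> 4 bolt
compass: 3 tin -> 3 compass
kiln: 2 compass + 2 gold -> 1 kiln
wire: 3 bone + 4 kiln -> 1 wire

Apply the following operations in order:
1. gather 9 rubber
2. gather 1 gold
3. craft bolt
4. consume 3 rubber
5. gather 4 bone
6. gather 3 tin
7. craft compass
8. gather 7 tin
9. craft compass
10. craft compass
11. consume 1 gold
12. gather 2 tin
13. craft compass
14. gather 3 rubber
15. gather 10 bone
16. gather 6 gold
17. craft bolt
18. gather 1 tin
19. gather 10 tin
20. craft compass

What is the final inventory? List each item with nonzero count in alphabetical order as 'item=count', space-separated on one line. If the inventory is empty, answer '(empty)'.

Answer: bolt=8 bone=14 compass=15 gold=6 rubber=1 tin=8

Derivation:
After 1 (gather 9 rubber): rubber=9
After 2 (gather 1 gold): gold=1 rubber=9
After 3 (craft bolt): bolt=4 gold=1 rubber=5
After 4 (consume 3 rubber): bolt=4 gold=1 rubber=2
After 5 (gather 4 bone): bolt=4 bone=4 gold=1 rubber=2
After 6 (gather 3 tin): bolt=4 bone=4 gold=1 rubber=2 tin=3
After 7 (craft compass): bolt=4 bone=4 compass=3 gold=1 rubber=2
After 8 (gather 7 tin): bolt=4 bone=4 compass=3 gold=1 rubber=2 tin=7
After 9 (craft compass): bolt=4 bone=4 compass=6 gold=1 rubber=2 tin=4
After 10 (craft compass): bolt=4 bone=4 compass=9 gold=1 rubber=2 tin=1
After 11 (consume 1 gold): bolt=4 bone=4 compass=9 rubber=2 tin=1
After 12 (gather 2 tin): bolt=4 bone=4 compass=9 rubber=2 tin=3
After 13 (craft compass): bolt=4 bone=4 compass=12 rubber=2
After 14 (gather 3 rubber): bolt=4 bone=4 compass=12 rubber=5
After 15 (gather 10 bone): bolt=4 bone=14 compass=12 rubber=5
After 16 (gather 6 gold): bolt=4 bone=14 compass=12 gold=6 rubber=5
After 17 (craft bolt): bolt=8 bone=14 compass=12 gold=6 rubber=1
After 18 (gather 1 tin): bolt=8 bone=14 compass=12 gold=6 rubber=1 tin=1
After 19 (gather 10 tin): bolt=8 bone=14 compass=12 gold=6 rubber=1 tin=11
After 20 (craft compass): bolt=8 bone=14 compass=15 gold=6 rubber=1 tin=8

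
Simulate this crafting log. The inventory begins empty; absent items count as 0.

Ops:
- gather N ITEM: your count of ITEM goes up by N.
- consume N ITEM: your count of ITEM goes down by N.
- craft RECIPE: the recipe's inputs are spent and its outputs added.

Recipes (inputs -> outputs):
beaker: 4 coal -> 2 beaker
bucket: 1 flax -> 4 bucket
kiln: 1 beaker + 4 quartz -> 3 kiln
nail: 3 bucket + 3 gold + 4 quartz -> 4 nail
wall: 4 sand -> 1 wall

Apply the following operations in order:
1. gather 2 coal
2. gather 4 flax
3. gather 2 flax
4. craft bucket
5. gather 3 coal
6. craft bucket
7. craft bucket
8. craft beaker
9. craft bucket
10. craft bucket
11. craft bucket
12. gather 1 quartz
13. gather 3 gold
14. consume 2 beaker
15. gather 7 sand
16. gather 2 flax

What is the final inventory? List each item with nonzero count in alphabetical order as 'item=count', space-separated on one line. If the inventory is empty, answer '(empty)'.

Answer: bucket=24 coal=1 flax=2 gold=3 quartz=1 sand=7

Derivation:
After 1 (gather 2 coal): coal=2
After 2 (gather 4 flax): coal=2 flax=4
After 3 (gather 2 flax): coal=2 flax=6
After 4 (craft bucket): bucket=4 coal=2 flax=5
After 5 (gather 3 coal): bucket=4 coal=5 flax=5
After 6 (craft bucket): bucket=8 coal=5 flax=4
After 7 (craft bucket): bucket=12 coal=5 flax=3
After 8 (craft beaker): beaker=2 bucket=12 coal=1 flax=3
After 9 (craft bucket): beaker=2 bucket=16 coal=1 flax=2
After 10 (craft bucket): beaker=2 bucket=20 coal=1 flax=1
After 11 (craft bucket): beaker=2 bucket=24 coal=1
After 12 (gather 1 quartz): beaker=2 bucket=24 coal=1 quartz=1
After 13 (gather 3 gold): beaker=2 bucket=24 coal=1 gold=3 quartz=1
After 14 (consume 2 beaker): bucket=24 coal=1 gold=3 quartz=1
After 15 (gather 7 sand): bucket=24 coal=1 gold=3 quartz=1 sand=7
After 16 (gather 2 flax): bucket=24 coal=1 flax=2 gold=3 quartz=1 sand=7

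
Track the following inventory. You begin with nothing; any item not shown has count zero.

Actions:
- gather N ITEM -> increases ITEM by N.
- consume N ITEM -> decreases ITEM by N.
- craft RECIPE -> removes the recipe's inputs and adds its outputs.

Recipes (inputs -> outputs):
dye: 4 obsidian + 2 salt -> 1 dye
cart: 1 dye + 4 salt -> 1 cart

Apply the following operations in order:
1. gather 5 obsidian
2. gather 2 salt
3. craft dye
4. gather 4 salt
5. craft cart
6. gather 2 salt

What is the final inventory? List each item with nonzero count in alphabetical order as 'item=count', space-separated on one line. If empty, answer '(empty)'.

Answer: cart=1 obsidian=1 salt=2

Derivation:
After 1 (gather 5 obsidian): obsidian=5
After 2 (gather 2 salt): obsidian=5 salt=2
After 3 (craft dye): dye=1 obsidian=1
After 4 (gather 4 salt): dye=1 obsidian=1 salt=4
After 5 (craft cart): cart=1 obsidian=1
After 6 (gather 2 salt): cart=1 obsidian=1 salt=2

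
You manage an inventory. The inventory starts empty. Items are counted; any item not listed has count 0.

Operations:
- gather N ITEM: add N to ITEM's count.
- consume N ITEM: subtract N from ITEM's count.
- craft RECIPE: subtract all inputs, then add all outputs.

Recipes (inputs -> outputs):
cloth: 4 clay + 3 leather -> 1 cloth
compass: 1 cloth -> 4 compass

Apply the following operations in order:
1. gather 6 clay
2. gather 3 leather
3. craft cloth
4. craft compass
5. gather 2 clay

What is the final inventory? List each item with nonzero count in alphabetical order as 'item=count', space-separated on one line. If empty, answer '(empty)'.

After 1 (gather 6 clay): clay=6
After 2 (gather 3 leather): clay=6 leather=3
After 3 (craft cloth): clay=2 cloth=1
After 4 (craft compass): clay=2 compass=4
After 5 (gather 2 clay): clay=4 compass=4

Answer: clay=4 compass=4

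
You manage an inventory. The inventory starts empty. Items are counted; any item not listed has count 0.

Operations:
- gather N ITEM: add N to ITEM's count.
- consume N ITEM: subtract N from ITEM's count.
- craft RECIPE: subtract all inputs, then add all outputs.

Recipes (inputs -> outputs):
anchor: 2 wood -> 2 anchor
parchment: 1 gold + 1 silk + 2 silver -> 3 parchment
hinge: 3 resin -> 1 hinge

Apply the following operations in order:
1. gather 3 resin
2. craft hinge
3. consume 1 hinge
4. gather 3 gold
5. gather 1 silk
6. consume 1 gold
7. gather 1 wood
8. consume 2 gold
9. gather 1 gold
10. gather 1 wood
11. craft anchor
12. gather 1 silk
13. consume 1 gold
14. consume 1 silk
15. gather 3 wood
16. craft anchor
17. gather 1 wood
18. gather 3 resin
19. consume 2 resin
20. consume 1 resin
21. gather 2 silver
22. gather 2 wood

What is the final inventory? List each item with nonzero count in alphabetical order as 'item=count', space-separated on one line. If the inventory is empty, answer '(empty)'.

After 1 (gather 3 resin): resin=3
After 2 (craft hinge): hinge=1
After 3 (consume 1 hinge): (empty)
After 4 (gather 3 gold): gold=3
After 5 (gather 1 silk): gold=3 silk=1
After 6 (consume 1 gold): gold=2 silk=1
After 7 (gather 1 wood): gold=2 silk=1 wood=1
After 8 (consume 2 gold): silk=1 wood=1
After 9 (gather 1 gold): gold=1 silk=1 wood=1
After 10 (gather 1 wood): gold=1 silk=1 wood=2
After 11 (craft anchor): anchor=2 gold=1 silk=1
After 12 (gather 1 silk): anchor=2 gold=1 silk=2
After 13 (consume 1 gold): anchor=2 silk=2
After 14 (consume 1 silk): anchor=2 silk=1
After 15 (gather 3 wood): anchor=2 silk=1 wood=3
After 16 (craft anchor): anchor=4 silk=1 wood=1
After 17 (gather 1 wood): anchor=4 silk=1 wood=2
After 18 (gather 3 resin): anchor=4 resin=3 silk=1 wood=2
After 19 (consume 2 resin): anchor=4 resin=1 silk=1 wood=2
After 20 (consume 1 resin): anchor=4 silk=1 wood=2
After 21 (gather 2 silver): anchor=4 silk=1 silver=2 wood=2
After 22 (gather 2 wood): anchor=4 silk=1 silver=2 wood=4

Answer: anchor=4 silk=1 silver=2 wood=4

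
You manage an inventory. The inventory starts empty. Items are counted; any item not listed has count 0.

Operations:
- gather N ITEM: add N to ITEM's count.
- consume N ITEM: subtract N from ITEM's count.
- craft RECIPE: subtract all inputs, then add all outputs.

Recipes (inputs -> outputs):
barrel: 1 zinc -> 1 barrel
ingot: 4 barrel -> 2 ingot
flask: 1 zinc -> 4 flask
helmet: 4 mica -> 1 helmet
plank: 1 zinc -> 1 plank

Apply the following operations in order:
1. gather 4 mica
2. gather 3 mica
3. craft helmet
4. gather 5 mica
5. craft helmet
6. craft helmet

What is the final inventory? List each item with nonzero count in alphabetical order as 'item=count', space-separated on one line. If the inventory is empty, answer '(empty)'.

Answer: helmet=3

Derivation:
After 1 (gather 4 mica): mica=4
After 2 (gather 3 mica): mica=7
After 3 (craft helmet): helmet=1 mica=3
After 4 (gather 5 mica): helmet=1 mica=8
After 5 (craft helmet): helmet=2 mica=4
After 6 (craft helmet): helmet=3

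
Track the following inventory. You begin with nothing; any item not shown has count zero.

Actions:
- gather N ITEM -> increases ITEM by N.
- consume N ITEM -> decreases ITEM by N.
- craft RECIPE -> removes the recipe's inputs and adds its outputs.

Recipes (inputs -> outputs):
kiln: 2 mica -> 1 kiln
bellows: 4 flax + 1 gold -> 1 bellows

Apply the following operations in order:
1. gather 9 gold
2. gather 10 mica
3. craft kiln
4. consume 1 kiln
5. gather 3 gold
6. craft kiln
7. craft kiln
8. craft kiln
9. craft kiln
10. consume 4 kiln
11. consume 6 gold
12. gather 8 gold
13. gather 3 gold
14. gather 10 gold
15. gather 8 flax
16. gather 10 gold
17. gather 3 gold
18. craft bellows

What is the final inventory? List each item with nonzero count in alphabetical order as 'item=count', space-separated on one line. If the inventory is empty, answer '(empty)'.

After 1 (gather 9 gold): gold=9
After 2 (gather 10 mica): gold=9 mica=10
After 3 (craft kiln): gold=9 kiln=1 mica=8
After 4 (consume 1 kiln): gold=9 mica=8
After 5 (gather 3 gold): gold=12 mica=8
After 6 (craft kiln): gold=12 kiln=1 mica=6
After 7 (craft kiln): gold=12 kiln=2 mica=4
After 8 (craft kiln): gold=12 kiln=3 mica=2
After 9 (craft kiln): gold=12 kiln=4
After 10 (consume 4 kiln): gold=12
After 11 (consume 6 gold): gold=6
After 12 (gather 8 gold): gold=14
After 13 (gather 3 gold): gold=17
After 14 (gather 10 gold): gold=27
After 15 (gather 8 flax): flax=8 gold=27
After 16 (gather 10 gold): flax=8 gold=37
After 17 (gather 3 gold): flax=8 gold=40
After 18 (craft bellows): bellows=1 flax=4 gold=39

Answer: bellows=1 flax=4 gold=39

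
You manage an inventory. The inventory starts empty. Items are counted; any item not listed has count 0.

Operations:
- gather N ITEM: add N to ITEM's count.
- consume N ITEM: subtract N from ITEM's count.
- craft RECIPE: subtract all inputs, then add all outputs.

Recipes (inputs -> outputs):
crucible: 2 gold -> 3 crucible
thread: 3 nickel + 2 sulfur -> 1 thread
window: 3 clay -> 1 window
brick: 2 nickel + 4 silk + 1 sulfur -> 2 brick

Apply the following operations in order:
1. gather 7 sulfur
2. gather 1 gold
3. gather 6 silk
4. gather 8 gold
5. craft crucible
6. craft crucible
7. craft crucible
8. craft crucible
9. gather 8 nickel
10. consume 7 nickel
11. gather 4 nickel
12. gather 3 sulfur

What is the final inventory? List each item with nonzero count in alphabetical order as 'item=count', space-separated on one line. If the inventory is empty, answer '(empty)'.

After 1 (gather 7 sulfur): sulfur=7
After 2 (gather 1 gold): gold=1 sulfur=7
After 3 (gather 6 silk): gold=1 silk=6 sulfur=7
After 4 (gather 8 gold): gold=9 silk=6 sulfur=7
After 5 (craft crucible): crucible=3 gold=7 silk=6 sulfur=7
After 6 (craft crucible): crucible=6 gold=5 silk=6 sulfur=7
After 7 (craft crucible): crucible=9 gold=3 silk=6 sulfur=7
After 8 (craft crucible): crucible=12 gold=1 silk=6 sulfur=7
After 9 (gather 8 nickel): crucible=12 gold=1 nickel=8 silk=6 sulfur=7
After 10 (consume 7 nickel): crucible=12 gold=1 nickel=1 silk=6 sulfur=7
After 11 (gather 4 nickel): crucible=12 gold=1 nickel=5 silk=6 sulfur=7
After 12 (gather 3 sulfur): crucible=12 gold=1 nickel=5 silk=6 sulfur=10

Answer: crucible=12 gold=1 nickel=5 silk=6 sulfur=10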